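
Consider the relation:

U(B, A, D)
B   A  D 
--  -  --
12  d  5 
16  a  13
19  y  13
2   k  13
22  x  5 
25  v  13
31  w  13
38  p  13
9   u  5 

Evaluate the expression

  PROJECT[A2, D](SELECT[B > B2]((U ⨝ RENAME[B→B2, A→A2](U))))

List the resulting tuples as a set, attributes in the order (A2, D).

{(a, 13), (d, 5), (k, 13), (u, 5), (v, 13), (w, 13), (y, 13)}

ρ[B→B2, A→A2]: schema becomes (B2, A2, D); tuples unchanged.
U ⋈ RENAME[B→B2, A→A2](U) (natural join on D): {(12, d, 5, 12, d), (12, d, 5, 22, x), (12, d, 5, 9, u), (16, a, 13, 16, a), (16, a, 13, 19, y), (16, a, 13, 2, k), (16, a, 13, 25, v), (16, a, 13, 31, w), (16, a, 13, 38, p), (19, y, 13, 16, a), (19, y, 13, 19, y), (19, y, 13, 2, k), (19, y, 13, 25, v), (19, y, 13, 31, w), (19, y, 13, 38, p), (2, k, 13, 16, a), (2, k, 13, 19, y), (2, k, 13, 2, k), (2, k, 13, 25, v), (2, k, 13, 31, w), (2, k, 13, 38, p), (22, x, 5, 12, d), (22, x, 5, 22, x), (22, x, 5, 9, u), (25, v, 13, 16, a), (25, v, 13, 19, y), (25, v, 13, 2, k), (25, v, 13, 25, v), (25, v, 13, 31, w), (25, v, 13, 38, p), (31, w, 13, 16, a), (31, w, 13, 19, y), (31, w, 13, 2, k), (31, w, 13, 25, v), (31, w, 13, 31, w), (31, w, 13, 38, p), (38, p, 13, 16, a), (38, p, 13, 19, y), (38, p, 13, 2, k), (38, p, 13, 25, v), (38, p, 13, 31, w), (38, p, 13, 38, p), (9, u, 5, 12, d), (9, u, 5, 22, x), (9, u, 5, 9, u)}
Apply σ_{B > B2}; surviving tuples: {(12, d, 5, 9, u), (16, a, 13, 2, k), (19, y, 13, 16, a), (19, y, 13, 2, k), (22, x, 5, 12, d), (22, x, 5, 9, u), (25, v, 13, 16, a), (25, v, 13, 19, y), (25, v, 13, 2, k), (31, w, 13, 16, a), (31, w, 13, 19, y), (31, w, 13, 2, k), (31, w, 13, 25, v), (38, p, 13, 16, a), (38, p, 13, 19, y), (38, p, 13, 2, k), (38, p, 13, 25, v), (38, p, 13, 31, w)}
Keep only column(s) A2, D (11 duplicate(s) eliminated): {(a, 13), (d, 5), (k, 13), (u, 5), (v, 13), (w, 13), (y, 13)}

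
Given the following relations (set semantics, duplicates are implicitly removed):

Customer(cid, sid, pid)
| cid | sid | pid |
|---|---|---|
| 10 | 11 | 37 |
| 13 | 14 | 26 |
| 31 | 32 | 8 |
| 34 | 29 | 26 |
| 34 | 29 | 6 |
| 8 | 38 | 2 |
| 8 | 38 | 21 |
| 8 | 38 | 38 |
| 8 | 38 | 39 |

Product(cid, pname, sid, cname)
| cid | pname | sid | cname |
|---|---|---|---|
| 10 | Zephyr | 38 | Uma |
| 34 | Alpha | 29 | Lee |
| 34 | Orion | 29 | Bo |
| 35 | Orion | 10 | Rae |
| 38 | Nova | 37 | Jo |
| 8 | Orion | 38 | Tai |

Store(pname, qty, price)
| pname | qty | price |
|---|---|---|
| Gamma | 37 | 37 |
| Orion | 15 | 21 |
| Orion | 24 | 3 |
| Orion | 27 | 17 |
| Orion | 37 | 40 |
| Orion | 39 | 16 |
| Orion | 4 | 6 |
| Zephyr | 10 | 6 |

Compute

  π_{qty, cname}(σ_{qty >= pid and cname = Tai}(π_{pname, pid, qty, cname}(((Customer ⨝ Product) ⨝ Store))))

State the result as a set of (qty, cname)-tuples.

{(15, Tai), (24, Tai), (27, Tai), (37, Tai), (39, Tai), (4, Tai)}

Natural join on cid, sid: {(34, 29, 26, Alpha, Lee), (34, 29, 26, Orion, Bo), (34, 29, 6, Alpha, Lee), (34, 29, 6, Orion, Bo), (8, 38, 2, Orion, Tai), (8, 38, 21, Orion, Tai), (8, 38, 38, Orion, Tai), (8, 38, 39, Orion, Tai)}
Natural join on pname: {(34, 29, 26, Orion, Bo, 15, 21), (34, 29, 26, Orion, Bo, 24, 3), (34, 29, 26, Orion, Bo, 27, 17), (34, 29, 26, Orion, Bo, 37, 40), (34, 29, 26, Orion, Bo, 39, 16), (34, 29, 26, Orion, Bo, 4, 6), (34, 29, 6, Orion, Bo, 15, 21), (34, 29, 6, Orion, Bo, 24, 3), (34, 29, 6, Orion, Bo, 27, 17), (34, 29, 6, Orion, Bo, 37, 40), (34, 29, 6, Orion, Bo, 39, 16), (34, 29, 6, Orion, Bo, 4, 6), (8, 38, 2, Orion, Tai, 15, 21), (8, 38, 2, Orion, Tai, 24, 3), (8, 38, 2, Orion, Tai, 27, 17), (8, 38, 2, Orion, Tai, 37, 40), (8, 38, 2, Orion, Tai, 39, 16), (8, 38, 2, Orion, Tai, 4, 6), (8, 38, 21, Orion, Tai, 15, 21), (8, 38, 21, Orion, Tai, 24, 3), (8, 38, 21, Orion, Tai, 27, 17), (8, 38, 21, Orion, Tai, 37, 40), (8, 38, 21, Orion, Tai, 39, 16), (8, 38, 21, Orion, Tai, 4, 6), (8, 38, 38, Orion, Tai, 15, 21), (8, 38, 38, Orion, Tai, 24, 3), (8, 38, 38, Orion, Tai, 27, 17), (8, 38, 38, Orion, Tai, 37, 40), (8, 38, 38, Orion, Tai, 39, 16), (8, 38, 38, Orion, Tai, 4, 6), (8, 38, 39, Orion, Tai, 15, 21), (8, 38, 39, Orion, Tai, 24, 3), (8, 38, 39, Orion, Tai, 27, 17), (8, 38, 39, Orion, Tai, 37, 40), (8, 38, 39, Orion, Tai, 39, 16), (8, 38, 39, Orion, Tai, 4, 6)}
Projecting to pname, pid, qty, cname: {(Orion, 2, 15, Tai), (Orion, 2, 24, Tai), (Orion, 2, 27, Tai), (Orion, 2, 37, Tai), (Orion, 2, 39, Tai), (Orion, 2, 4, Tai), (Orion, 21, 15, Tai), (Orion, 21, 24, Tai), (Orion, 21, 27, Tai), (Orion, 21, 37, Tai), (Orion, 21, 39, Tai), (Orion, 21, 4, Tai), (Orion, 26, 15, Bo), (Orion, 26, 24, Bo), (Orion, 26, 27, Bo), (Orion, 26, 37, Bo), (Orion, 26, 39, Bo), (Orion, 26, 4, Bo), (Orion, 38, 15, Tai), (Orion, 38, 24, Tai), (Orion, 38, 27, Tai), (Orion, 38, 37, Tai), (Orion, 38, 39, Tai), (Orion, 38, 4, Tai), (Orion, 39, 15, Tai), (Orion, 39, 24, Tai), (Orion, 39, 27, Tai), (Orion, 39, 37, Tai), (Orion, 39, 39, Tai), (Orion, 39, 4, Tai), (Orion, 6, 15, Bo), (Orion, 6, 24, Bo), (Orion, 6, 27, Bo), (Orion, 6, 37, Bo), (Orion, 6, 39, Bo), (Orion, 6, 4, Bo)}
Selection qty >= pid and cname = Tai: {(Orion, 2, 15, Tai), (Orion, 2, 24, Tai), (Orion, 2, 27, Tai), (Orion, 2, 37, Tai), (Orion, 2, 39, Tai), (Orion, 2, 4, Tai), (Orion, 21, 24, Tai), (Orion, 21, 27, Tai), (Orion, 21, 37, Tai), (Orion, 21, 39, Tai), (Orion, 38, 39, Tai), (Orion, 39, 39, Tai)}
Projecting to qty, cname (6 duplicate(s) eliminated): {(15, Tai), (24, Tai), (27, Tai), (37, Tai), (39, Tai), (4, Tai)}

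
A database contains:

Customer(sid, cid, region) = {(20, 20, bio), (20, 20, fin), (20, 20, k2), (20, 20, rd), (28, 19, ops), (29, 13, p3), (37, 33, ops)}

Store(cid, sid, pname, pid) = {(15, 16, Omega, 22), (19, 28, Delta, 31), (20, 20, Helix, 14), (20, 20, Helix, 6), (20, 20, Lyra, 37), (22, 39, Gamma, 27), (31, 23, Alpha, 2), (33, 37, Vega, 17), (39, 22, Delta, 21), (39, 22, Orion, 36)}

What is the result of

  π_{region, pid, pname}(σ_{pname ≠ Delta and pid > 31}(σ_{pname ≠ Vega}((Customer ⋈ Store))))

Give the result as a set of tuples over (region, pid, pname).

Customer ⋈ Store (natural join on sid, cid): {(20, 20, bio, Helix, 14), (20, 20, bio, Helix, 6), (20, 20, bio, Lyra, 37), (20, 20, fin, Helix, 14), (20, 20, fin, Helix, 6), (20, 20, fin, Lyra, 37), (20, 20, k2, Helix, 14), (20, 20, k2, Helix, 6), (20, 20, k2, Lyra, 37), (20, 20, rd, Helix, 14), (20, 20, rd, Helix, 6), (20, 20, rd, Lyra, 37), (28, 19, ops, Delta, 31), (37, 33, ops, Vega, 17)}
Apply σ_{pname ≠ Vega}; surviving tuples: {(20, 20, bio, Helix, 14), (20, 20, bio, Helix, 6), (20, 20, bio, Lyra, 37), (20, 20, fin, Helix, 14), (20, 20, fin, Helix, 6), (20, 20, fin, Lyra, 37), (20, 20, k2, Helix, 14), (20, 20, k2, Helix, 6), (20, 20, k2, Lyra, 37), (20, 20, rd, Helix, 14), (20, 20, rd, Helix, 6), (20, 20, rd, Lyra, 37), (28, 19, ops, Delta, 31)}
Apply σ_{pname ≠ Delta and pid > 31}; surviving tuples: {(20, 20, bio, Lyra, 37), (20, 20, fin, Lyra, 37), (20, 20, k2, Lyra, 37), (20, 20, rd, Lyra, 37)}
π[region, pid, pname]: project onto (region, pid, pname) → {(bio, 37, Lyra), (fin, 37, Lyra), (k2, 37, Lyra), (rd, 37, Lyra)}

{(bio, 37, Lyra), (fin, 37, Lyra), (k2, 37, Lyra), (rd, 37, Lyra)}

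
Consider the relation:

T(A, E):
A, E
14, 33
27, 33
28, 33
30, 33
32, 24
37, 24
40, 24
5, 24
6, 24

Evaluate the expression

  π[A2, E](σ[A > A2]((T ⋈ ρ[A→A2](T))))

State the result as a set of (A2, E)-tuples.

ρ[A→A2]: schema becomes (A2, E); tuples unchanged.
Natural join on E: {(14, 33, 14), (14, 33, 27), (14, 33, 28), (14, 33, 30), (27, 33, 14), (27, 33, 27), (27, 33, 28), (27, 33, 30), (28, 33, 14), (28, 33, 27), (28, 33, 28), (28, 33, 30), (30, 33, 14), (30, 33, 27), (30, 33, 28), (30, 33, 30), (32, 24, 32), (32, 24, 37), (32, 24, 40), (32, 24, 5), (32, 24, 6), (37, 24, 32), (37, 24, 37), (37, 24, 40), (37, 24, 5), (37, 24, 6), (40, 24, 32), (40, 24, 37), (40, 24, 40), (40, 24, 5), (40, 24, 6), (5, 24, 32), (5, 24, 37), (5, 24, 40), (5, 24, 5), (5, 24, 6), (6, 24, 32), (6, 24, 37), (6, 24, 40), (6, 24, 5), (6, 24, 6)}
Filtering on A > A2 leaves {(27, 33, 14), (28, 33, 14), (28, 33, 27), (30, 33, 14), (30, 33, 27), (30, 33, 28), (32, 24, 5), (32, 24, 6), (37, 24, 32), (37, 24, 5), (37, 24, 6), (40, 24, 32), (40, 24, 37), (40, 24, 5), (40, 24, 6), (6, 24, 5)}.
Keep only column(s) A2, E (9 duplicate(s) eliminated): {(14, 33), (27, 33), (28, 33), (32, 24), (37, 24), (5, 24), (6, 24)}

{(14, 33), (27, 33), (28, 33), (32, 24), (37, 24), (5, 24), (6, 24)}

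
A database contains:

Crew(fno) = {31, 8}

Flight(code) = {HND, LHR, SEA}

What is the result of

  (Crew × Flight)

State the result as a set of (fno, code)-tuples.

{(31, HND), (31, LHR), (31, SEA), (8, HND), (8, LHR), (8, SEA)}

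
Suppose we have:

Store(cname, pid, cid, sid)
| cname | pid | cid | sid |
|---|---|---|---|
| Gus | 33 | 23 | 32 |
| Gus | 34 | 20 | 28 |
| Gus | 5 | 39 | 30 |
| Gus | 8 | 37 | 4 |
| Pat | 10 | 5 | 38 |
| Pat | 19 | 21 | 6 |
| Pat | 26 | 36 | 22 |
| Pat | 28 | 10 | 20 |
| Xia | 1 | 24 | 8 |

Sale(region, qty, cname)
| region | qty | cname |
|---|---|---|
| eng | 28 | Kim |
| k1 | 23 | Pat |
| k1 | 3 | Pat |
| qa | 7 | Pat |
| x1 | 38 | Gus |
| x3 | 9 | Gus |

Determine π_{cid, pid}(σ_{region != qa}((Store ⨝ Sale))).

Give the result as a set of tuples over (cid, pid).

{(10, 28), (20, 34), (21, 19), (23, 33), (36, 26), (37, 8), (39, 5), (5, 10)}

Store ⋈ Sale (natural join on cname): {(Gus, 33, 23, 32, x1, 38), (Gus, 33, 23, 32, x3, 9), (Gus, 34, 20, 28, x1, 38), (Gus, 34, 20, 28, x3, 9), (Gus, 5, 39, 30, x1, 38), (Gus, 5, 39, 30, x3, 9), (Gus, 8, 37, 4, x1, 38), (Gus, 8, 37, 4, x3, 9), (Pat, 10, 5, 38, k1, 23), (Pat, 10, 5, 38, k1, 3), (Pat, 10, 5, 38, qa, 7), (Pat, 19, 21, 6, k1, 23), (Pat, 19, 21, 6, k1, 3), (Pat, 19, 21, 6, qa, 7), (Pat, 26, 36, 22, k1, 23), (Pat, 26, 36, 22, k1, 3), (Pat, 26, 36, 22, qa, 7), (Pat, 28, 10, 20, k1, 23), (Pat, 28, 10, 20, k1, 3), (Pat, 28, 10, 20, qa, 7)}
Selection region != qa: {(Gus, 33, 23, 32, x1, 38), (Gus, 33, 23, 32, x3, 9), (Gus, 34, 20, 28, x1, 38), (Gus, 34, 20, 28, x3, 9), (Gus, 5, 39, 30, x1, 38), (Gus, 5, 39, 30, x3, 9), (Gus, 8, 37, 4, x1, 38), (Gus, 8, 37, 4, x3, 9), (Pat, 10, 5, 38, k1, 23), (Pat, 10, 5, 38, k1, 3), (Pat, 19, 21, 6, k1, 23), (Pat, 19, 21, 6, k1, 3), (Pat, 26, 36, 22, k1, 23), (Pat, 26, 36, 22, k1, 3), (Pat, 28, 10, 20, k1, 23), (Pat, 28, 10, 20, k1, 3)}
Keep only column(s) cid, pid (8 duplicate(s) eliminated): {(10, 28), (20, 34), (21, 19), (23, 33), (36, 26), (37, 8), (39, 5), (5, 10)}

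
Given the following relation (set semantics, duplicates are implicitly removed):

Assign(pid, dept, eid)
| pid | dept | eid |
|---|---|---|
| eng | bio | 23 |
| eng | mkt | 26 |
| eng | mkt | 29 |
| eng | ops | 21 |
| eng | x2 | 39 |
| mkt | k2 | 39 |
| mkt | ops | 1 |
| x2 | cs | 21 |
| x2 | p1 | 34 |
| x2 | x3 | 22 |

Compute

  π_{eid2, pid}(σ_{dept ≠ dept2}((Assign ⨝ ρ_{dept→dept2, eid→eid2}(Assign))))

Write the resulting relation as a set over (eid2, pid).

{(1, mkt), (21, eng), (21, x2), (22, x2), (23, eng), (26, eng), (29, eng), (34, x2), (39, eng), (39, mkt)}

ρ[dept→dept2, eid→eid2]: schema becomes (pid, dept2, eid2); tuples unchanged.
Assign ⋈ ρ_{dept→dept2, eid→eid2}(Assign) (natural join on pid): {(eng, bio, 23, bio, 23), (eng, bio, 23, mkt, 26), (eng, bio, 23, mkt, 29), (eng, bio, 23, ops, 21), (eng, bio, 23, x2, 39), (eng, mkt, 26, bio, 23), (eng, mkt, 26, mkt, 26), (eng, mkt, 26, mkt, 29), (eng, mkt, 26, ops, 21), (eng, mkt, 26, x2, 39), (eng, mkt, 29, bio, 23), (eng, mkt, 29, mkt, 26), (eng, mkt, 29, mkt, 29), (eng, mkt, 29, ops, 21), (eng, mkt, 29, x2, 39), (eng, ops, 21, bio, 23), (eng, ops, 21, mkt, 26), (eng, ops, 21, mkt, 29), (eng, ops, 21, ops, 21), (eng, ops, 21, x2, 39), (eng, x2, 39, bio, 23), (eng, x2, 39, mkt, 26), (eng, x2, 39, mkt, 29), (eng, x2, 39, ops, 21), (eng, x2, 39, x2, 39), (mkt, k2, 39, k2, 39), (mkt, k2, 39, ops, 1), (mkt, ops, 1, k2, 39), (mkt, ops, 1, ops, 1), (x2, cs, 21, cs, 21), (x2, cs, 21, p1, 34), (x2, cs, 21, x3, 22), (x2, p1, 34, cs, 21), (x2, p1, 34, p1, 34), (x2, p1, 34, x3, 22), (x2, x3, 22, cs, 21), (x2, x3, 22, p1, 34), (x2, x3, 22, x3, 22)}
Selection dept ≠ dept2: {(eng, bio, 23, mkt, 26), (eng, bio, 23, mkt, 29), (eng, bio, 23, ops, 21), (eng, bio, 23, x2, 39), (eng, mkt, 26, bio, 23), (eng, mkt, 26, ops, 21), (eng, mkt, 26, x2, 39), (eng, mkt, 29, bio, 23), (eng, mkt, 29, ops, 21), (eng, mkt, 29, x2, 39), (eng, ops, 21, bio, 23), (eng, ops, 21, mkt, 26), (eng, ops, 21, mkt, 29), (eng, ops, 21, x2, 39), (eng, x2, 39, bio, 23), (eng, x2, 39, mkt, 26), (eng, x2, 39, mkt, 29), (eng, x2, 39, ops, 21), (mkt, k2, 39, ops, 1), (mkt, ops, 1, k2, 39), (x2, cs, 21, p1, 34), (x2, cs, 21, x3, 22), (x2, p1, 34, cs, 21), (x2, p1, 34, x3, 22), (x2, x3, 22, cs, 21), (x2, x3, 22, p1, 34)}
Projecting to eid2, pid (16 duplicate(s) eliminated): {(1, mkt), (21, eng), (21, x2), (22, x2), (23, eng), (26, eng), (29, eng), (34, x2), (39, eng), (39, mkt)}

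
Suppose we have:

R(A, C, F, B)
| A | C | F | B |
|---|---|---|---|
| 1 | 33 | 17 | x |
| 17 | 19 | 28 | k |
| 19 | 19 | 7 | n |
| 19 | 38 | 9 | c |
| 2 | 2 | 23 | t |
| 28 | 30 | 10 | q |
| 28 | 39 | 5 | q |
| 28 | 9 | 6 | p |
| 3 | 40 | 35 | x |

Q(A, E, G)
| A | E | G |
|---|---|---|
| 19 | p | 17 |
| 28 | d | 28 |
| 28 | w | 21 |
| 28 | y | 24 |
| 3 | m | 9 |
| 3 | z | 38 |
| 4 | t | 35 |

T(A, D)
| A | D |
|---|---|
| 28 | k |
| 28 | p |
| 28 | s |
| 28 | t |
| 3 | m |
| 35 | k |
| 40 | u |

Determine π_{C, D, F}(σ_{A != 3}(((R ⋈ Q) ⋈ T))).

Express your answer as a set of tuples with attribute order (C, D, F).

Natural join on A: {(19, 19, 7, n, p, 17), (19, 38, 9, c, p, 17), (28, 30, 10, q, d, 28), (28, 30, 10, q, w, 21), (28, 30, 10, q, y, 24), (28, 39, 5, q, d, 28), (28, 39, 5, q, w, 21), (28, 39, 5, q, y, 24), (28, 9, 6, p, d, 28), (28, 9, 6, p, w, 21), (28, 9, 6, p, y, 24), (3, 40, 35, x, m, 9), (3, 40, 35, x, z, 38)}
Natural join on A: {(28, 30, 10, q, d, 28, k), (28, 30, 10, q, d, 28, p), (28, 30, 10, q, d, 28, s), (28, 30, 10, q, d, 28, t), (28, 30, 10, q, w, 21, k), (28, 30, 10, q, w, 21, p), (28, 30, 10, q, w, 21, s), (28, 30, 10, q, w, 21, t), (28, 30, 10, q, y, 24, k), (28, 30, 10, q, y, 24, p), (28, 30, 10, q, y, 24, s), (28, 30, 10, q, y, 24, t), (28, 39, 5, q, d, 28, k), (28, 39, 5, q, d, 28, p), (28, 39, 5, q, d, 28, s), (28, 39, 5, q, d, 28, t), (28, 39, 5, q, w, 21, k), (28, 39, 5, q, w, 21, p), (28, 39, 5, q, w, 21, s), (28, 39, 5, q, w, 21, t), (28, 39, 5, q, y, 24, k), (28, 39, 5, q, y, 24, p), (28, 39, 5, q, y, 24, s), (28, 39, 5, q, y, 24, t), (28, 9, 6, p, d, 28, k), (28, 9, 6, p, d, 28, p), (28, 9, 6, p, d, 28, s), (28, 9, 6, p, d, 28, t), (28, 9, 6, p, w, 21, k), (28, 9, 6, p, w, 21, p), (28, 9, 6, p, w, 21, s), (28, 9, 6, p, w, 21, t), (28, 9, 6, p, y, 24, k), (28, 9, 6, p, y, 24, p), (28, 9, 6, p, y, 24, s), (28, 9, 6, p, y, 24, t), (3, 40, 35, x, m, 9, m), (3, 40, 35, x, z, 38, m)}
Filtering on A != 3 leaves {(28, 30, 10, q, d, 28, k), (28, 30, 10, q, d, 28, p), (28, 30, 10, q, d, 28, s), (28, 30, 10, q, d, 28, t), (28, 30, 10, q, w, 21, k), (28, 30, 10, q, w, 21, p), (28, 30, 10, q, w, 21, s), (28, 30, 10, q, w, 21, t), (28, 30, 10, q, y, 24, k), (28, 30, 10, q, y, 24, p), (28, 30, 10, q, y, 24, s), (28, 30, 10, q, y, 24, t), (28, 39, 5, q, d, 28, k), (28, 39, 5, q, d, 28, p), (28, 39, 5, q, d, 28, s), (28, 39, 5, q, d, 28, t), (28, 39, 5, q, w, 21, k), (28, 39, 5, q, w, 21, p), (28, 39, 5, q, w, 21, s), (28, 39, 5, q, w, 21, t), (28, 39, 5, q, y, 24, k), (28, 39, 5, q, y, 24, p), (28, 39, 5, q, y, 24, s), (28, 39, 5, q, y, 24, t), (28, 9, 6, p, d, 28, k), (28, 9, 6, p, d, 28, p), (28, 9, 6, p, d, 28, s), (28, 9, 6, p, d, 28, t), (28, 9, 6, p, w, 21, k), (28, 9, 6, p, w, 21, p), (28, 9, 6, p, w, 21, s), (28, 9, 6, p, w, 21, t), (28, 9, 6, p, y, 24, k), (28, 9, 6, p, y, 24, p), (28, 9, 6, p, y, 24, s), (28, 9, 6, p, y, 24, t)}.
π[C, D, F]: project onto (C, D, F) (24 duplicate(s) eliminated) → {(30, k, 10), (30, p, 10), (30, s, 10), (30, t, 10), (39, k, 5), (39, p, 5), (39, s, 5), (39, t, 5), (9, k, 6), (9, p, 6), (9, s, 6), (9, t, 6)}

{(30, k, 10), (30, p, 10), (30, s, 10), (30, t, 10), (39, k, 5), (39, p, 5), (39, s, 5), (39, t, 5), (9, k, 6), (9, p, 6), (9, s, 6), (9, t, 6)}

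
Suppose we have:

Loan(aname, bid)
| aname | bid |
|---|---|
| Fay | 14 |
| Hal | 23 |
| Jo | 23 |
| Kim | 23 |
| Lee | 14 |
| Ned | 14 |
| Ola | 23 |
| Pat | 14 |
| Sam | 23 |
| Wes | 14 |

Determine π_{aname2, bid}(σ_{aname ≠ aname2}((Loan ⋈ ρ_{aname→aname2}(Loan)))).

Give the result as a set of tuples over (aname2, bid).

{(Fay, 14), (Hal, 23), (Jo, 23), (Kim, 23), (Lee, 14), (Ned, 14), (Ola, 23), (Pat, 14), (Sam, 23), (Wes, 14)}

ρ[aname→aname2]: schema becomes (aname2, bid); tuples unchanged.
Joining Loan and ρ_{aname→aname2}(Loan) on bid yields {(Fay, 14, Fay), (Fay, 14, Lee), (Fay, 14, Ned), (Fay, 14, Pat), (Fay, 14, Wes), (Hal, 23, Hal), (Hal, 23, Jo), (Hal, 23, Kim), (Hal, 23, Ola), (Hal, 23, Sam), (Jo, 23, Hal), (Jo, 23, Jo), (Jo, 23, Kim), (Jo, 23, Ola), (Jo, 23, Sam), (Kim, 23, Hal), (Kim, 23, Jo), (Kim, 23, Kim), (Kim, 23, Ola), (Kim, 23, Sam), (Lee, 14, Fay), (Lee, 14, Lee), (Lee, 14, Ned), (Lee, 14, Pat), (Lee, 14, Wes), (Ned, 14, Fay), (Ned, 14, Lee), (Ned, 14, Ned), (Ned, 14, Pat), (Ned, 14, Wes), (Ola, 23, Hal), (Ola, 23, Jo), (Ola, 23, Kim), (Ola, 23, Ola), (Ola, 23, Sam), (Pat, 14, Fay), (Pat, 14, Lee), (Pat, 14, Ned), (Pat, 14, Pat), (Pat, 14, Wes), (Sam, 23, Hal), (Sam, 23, Jo), (Sam, 23, Kim), (Sam, 23, Ola), (Sam, 23, Sam), (Wes, 14, Fay), (Wes, 14, Lee), (Wes, 14, Ned), (Wes, 14, Pat), (Wes, 14, Wes)}.
Filtering on aname ≠ aname2 leaves {(Fay, 14, Lee), (Fay, 14, Ned), (Fay, 14, Pat), (Fay, 14, Wes), (Hal, 23, Jo), (Hal, 23, Kim), (Hal, 23, Ola), (Hal, 23, Sam), (Jo, 23, Hal), (Jo, 23, Kim), (Jo, 23, Ola), (Jo, 23, Sam), (Kim, 23, Hal), (Kim, 23, Jo), (Kim, 23, Ola), (Kim, 23, Sam), (Lee, 14, Fay), (Lee, 14, Ned), (Lee, 14, Pat), (Lee, 14, Wes), (Ned, 14, Fay), (Ned, 14, Lee), (Ned, 14, Pat), (Ned, 14, Wes), (Ola, 23, Hal), (Ola, 23, Jo), (Ola, 23, Kim), (Ola, 23, Sam), (Pat, 14, Fay), (Pat, 14, Lee), (Pat, 14, Ned), (Pat, 14, Wes), (Sam, 23, Hal), (Sam, 23, Jo), (Sam, 23, Kim), (Sam, 23, Ola), (Wes, 14, Fay), (Wes, 14, Lee), (Wes, 14, Ned), (Wes, 14, Pat)}.
π[aname2, bid]: project onto (aname2, bid) (30 duplicate(s) eliminated) → {(Fay, 14), (Hal, 23), (Jo, 23), (Kim, 23), (Lee, 14), (Ned, 14), (Ola, 23), (Pat, 14), (Sam, 23), (Wes, 14)}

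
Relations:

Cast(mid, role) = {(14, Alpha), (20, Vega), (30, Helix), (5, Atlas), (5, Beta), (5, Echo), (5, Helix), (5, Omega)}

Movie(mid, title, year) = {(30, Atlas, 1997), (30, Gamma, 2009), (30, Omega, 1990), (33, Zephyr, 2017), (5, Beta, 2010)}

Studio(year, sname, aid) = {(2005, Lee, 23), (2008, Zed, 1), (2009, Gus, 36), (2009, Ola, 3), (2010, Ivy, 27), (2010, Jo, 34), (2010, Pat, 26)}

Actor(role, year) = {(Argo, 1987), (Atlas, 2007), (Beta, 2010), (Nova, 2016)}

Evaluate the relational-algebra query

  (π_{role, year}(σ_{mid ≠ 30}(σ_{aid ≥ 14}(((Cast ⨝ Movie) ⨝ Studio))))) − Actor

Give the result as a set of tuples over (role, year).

{(Atlas, 2010), (Echo, 2010), (Helix, 2010), (Omega, 2010)}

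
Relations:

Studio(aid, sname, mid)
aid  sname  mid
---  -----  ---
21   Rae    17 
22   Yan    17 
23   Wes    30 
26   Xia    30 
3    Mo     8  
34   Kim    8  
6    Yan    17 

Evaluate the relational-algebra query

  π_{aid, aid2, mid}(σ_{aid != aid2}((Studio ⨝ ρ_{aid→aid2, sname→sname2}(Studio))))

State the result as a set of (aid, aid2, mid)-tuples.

{(21, 22, 17), (21, 6, 17), (22, 21, 17), (22, 6, 17), (23, 26, 30), (26, 23, 30), (3, 34, 8), (34, 3, 8), (6, 21, 17), (6, 22, 17)}

ρ[aid→aid2, sname→sname2]: schema becomes (aid2, sname2, mid); tuples unchanged.
Studio ⋈ ρ_{aid→aid2, sname→sname2}(Studio) (natural join on mid): {(21, Rae, 17, 21, Rae), (21, Rae, 17, 22, Yan), (21, Rae, 17, 6, Yan), (22, Yan, 17, 21, Rae), (22, Yan, 17, 22, Yan), (22, Yan, 17, 6, Yan), (23, Wes, 30, 23, Wes), (23, Wes, 30, 26, Xia), (26, Xia, 30, 23, Wes), (26, Xia, 30, 26, Xia), (3, Mo, 8, 3, Mo), (3, Mo, 8, 34, Kim), (34, Kim, 8, 3, Mo), (34, Kim, 8, 34, Kim), (6, Yan, 17, 21, Rae), (6, Yan, 17, 22, Yan), (6, Yan, 17, 6, Yan)}
Selection aid != aid2: {(21, Rae, 17, 22, Yan), (21, Rae, 17, 6, Yan), (22, Yan, 17, 21, Rae), (22, Yan, 17, 6, Yan), (23, Wes, 30, 26, Xia), (26, Xia, 30, 23, Wes), (3, Mo, 8, 34, Kim), (34, Kim, 8, 3, Mo), (6, Yan, 17, 21, Rae), (6, Yan, 17, 22, Yan)}
Projecting to aid, aid2, mid: {(21, 22, 17), (21, 6, 17), (22, 21, 17), (22, 6, 17), (23, 26, 30), (26, 23, 30), (3, 34, 8), (34, 3, 8), (6, 21, 17), (6, 22, 17)}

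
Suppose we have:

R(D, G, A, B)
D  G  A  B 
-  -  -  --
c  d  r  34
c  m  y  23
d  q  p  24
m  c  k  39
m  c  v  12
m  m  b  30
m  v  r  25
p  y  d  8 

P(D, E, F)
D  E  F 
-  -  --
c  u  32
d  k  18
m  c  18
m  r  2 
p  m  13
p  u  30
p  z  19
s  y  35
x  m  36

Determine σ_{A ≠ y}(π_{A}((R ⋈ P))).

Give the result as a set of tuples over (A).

{b, d, k, p, r, v}

R ⋈ P (natural join on D): {(c, d, r, 34, u, 32), (c, m, y, 23, u, 32), (d, q, p, 24, k, 18), (m, c, k, 39, c, 18), (m, c, k, 39, r, 2), (m, c, v, 12, c, 18), (m, c, v, 12, r, 2), (m, m, b, 30, c, 18), (m, m, b, 30, r, 2), (m, v, r, 25, c, 18), (m, v, r, 25, r, 2), (p, y, d, 8, m, 13), (p, y, d, 8, u, 30), (p, y, d, 8, z, 19)}
Projecting to A (7 duplicate(s) eliminated): {b, d, k, p, r, v, y}
Filtering on A ≠ y leaves {b, d, k, p, r, v}.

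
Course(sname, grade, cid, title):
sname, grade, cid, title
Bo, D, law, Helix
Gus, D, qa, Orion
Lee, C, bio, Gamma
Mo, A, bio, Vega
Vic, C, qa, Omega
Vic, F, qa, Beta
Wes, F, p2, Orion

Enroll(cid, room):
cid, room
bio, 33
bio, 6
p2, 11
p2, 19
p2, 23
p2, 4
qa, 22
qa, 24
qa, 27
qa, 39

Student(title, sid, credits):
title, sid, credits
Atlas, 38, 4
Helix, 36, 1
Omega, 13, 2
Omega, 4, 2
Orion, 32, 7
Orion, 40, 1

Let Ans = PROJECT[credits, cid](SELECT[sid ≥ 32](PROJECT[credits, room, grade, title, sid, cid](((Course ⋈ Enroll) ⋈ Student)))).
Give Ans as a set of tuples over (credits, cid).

Natural join on cid: {(Gus, D, qa, Orion, 22), (Gus, D, qa, Orion, 24), (Gus, D, qa, Orion, 27), (Gus, D, qa, Orion, 39), (Lee, C, bio, Gamma, 33), (Lee, C, bio, Gamma, 6), (Mo, A, bio, Vega, 33), (Mo, A, bio, Vega, 6), (Vic, C, qa, Omega, 22), (Vic, C, qa, Omega, 24), (Vic, C, qa, Omega, 27), (Vic, C, qa, Omega, 39), (Vic, F, qa, Beta, 22), (Vic, F, qa, Beta, 24), (Vic, F, qa, Beta, 27), (Vic, F, qa, Beta, 39), (Wes, F, p2, Orion, 11), (Wes, F, p2, Orion, 19), (Wes, F, p2, Orion, 23), (Wes, F, p2, Orion, 4)}
Natural join on title: {(Gus, D, qa, Orion, 22, 32, 7), (Gus, D, qa, Orion, 22, 40, 1), (Gus, D, qa, Orion, 24, 32, 7), (Gus, D, qa, Orion, 24, 40, 1), (Gus, D, qa, Orion, 27, 32, 7), (Gus, D, qa, Orion, 27, 40, 1), (Gus, D, qa, Orion, 39, 32, 7), (Gus, D, qa, Orion, 39, 40, 1), (Vic, C, qa, Omega, 22, 13, 2), (Vic, C, qa, Omega, 22, 4, 2), (Vic, C, qa, Omega, 24, 13, 2), (Vic, C, qa, Omega, 24, 4, 2), (Vic, C, qa, Omega, 27, 13, 2), (Vic, C, qa, Omega, 27, 4, 2), (Vic, C, qa, Omega, 39, 13, 2), (Vic, C, qa, Omega, 39, 4, 2), (Wes, F, p2, Orion, 11, 32, 7), (Wes, F, p2, Orion, 11, 40, 1), (Wes, F, p2, Orion, 19, 32, 7), (Wes, F, p2, Orion, 19, 40, 1), (Wes, F, p2, Orion, 23, 32, 7), (Wes, F, p2, Orion, 23, 40, 1), (Wes, F, p2, Orion, 4, 32, 7), (Wes, F, p2, Orion, 4, 40, 1)}
Projecting to credits, room, grade, title, sid, cid: {(1, 11, F, Orion, 40, p2), (1, 19, F, Orion, 40, p2), (1, 22, D, Orion, 40, qa), (1, 23, F, Orion, 40, p2), (1, 24, D, Orion, 40, qa), (1, 27, D, Orion, 40, qa), (1, 39, D, Orion, 40, qa), (1, 4, F, Orion, 40, p2), (2, 22, C, Omega, 13, qa), (2, 22, C, Omega, 4, qa), (2, 24, C, Omega, 13, qa), (2, 24, C, Omega, 4, qa), (2, 27, C, Omega, 13, qa), (2, 27, C, Omega, 4, qa), (2, 39, C, Omega, 13, qa), (2, 39, C, Omega, 4, qa), (7, 11, F, Orion, 32, p2), (7, 19, F, Orion, 32, p2), (7, 22, D, Orion, 32, qa), (7, 23, F, Orion, 32, p2), (7, 24, D, Orion, 32, qa), (7, 27, D, Orion, 32, qa), (7, 39, D, Orion, 32, qa), (7, 4, F, Orion, 32, p2)}
Apply σ_{sid ≥ 32}; surviving tuples: {(1, 11, F, Orion, 40, p2), (1, 19, F, Orion, 40, p2), (1, 22, D, Orion, 40, qa), (1, 23, F, Orion, 40, p2), (1, 24, D, Orion, 40, qa), (1, 27, D, Orion, 40, qa), (1, 39, D, Orion, 40, qa), (1, 4, F, Orion, 40, p2), (7, 11, F, Orion, 32, p2), (7, 19, F, Orion, 32, p2), (7, 22, D, Orion, 32, qa), (7, 23, F, Orion, 32, p2), (7, 24, D, Orion, 32, qa), (7, 27, D, Orion, 32, qa), (7, 39, D, Orion, 32, qa), (7, 4, F, Orion, 32, p2)}
Projecting to credits, cid (12 duplicate(s) eliminated): {(1, p2), (1, qa), (7, p2), (7, qa)}

{(1, p2), (1, qa), (7, p2), (7, qa)}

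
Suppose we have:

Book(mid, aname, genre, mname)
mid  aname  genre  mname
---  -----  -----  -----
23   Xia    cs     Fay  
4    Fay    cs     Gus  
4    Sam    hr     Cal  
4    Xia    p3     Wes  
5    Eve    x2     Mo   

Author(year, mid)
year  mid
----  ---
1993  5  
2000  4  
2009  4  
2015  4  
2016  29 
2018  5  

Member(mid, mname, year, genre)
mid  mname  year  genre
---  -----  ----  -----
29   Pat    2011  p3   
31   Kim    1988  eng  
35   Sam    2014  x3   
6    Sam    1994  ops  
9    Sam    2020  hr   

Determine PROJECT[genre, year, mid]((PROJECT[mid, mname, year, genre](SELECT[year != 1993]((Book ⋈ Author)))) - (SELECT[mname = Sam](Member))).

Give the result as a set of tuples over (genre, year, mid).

Joining Book and Author on mid yields {(4, Fay, cs, Gus, 2000), (4, Fay, cs, Gus, 2009), (4, Fay, cs, Gus, 2015), (4, Sam, hr, Cal, 2000), (4, Sam, hr, Cal, 2009), (4, Sam, hr, Cal, 2015), (4, Xia, p3, Wes, 2000), (4, Xia, p3, Wes, 2009), (4, Xia, p3, Wes, 2015), (5, Eve, x2, Mo, 1993), (5, Eve, x2, Mo, 2018)}.
Filtering on year != 1993 leaves {(4, Fay, cs, Gus, 2000), (4, Fay, cs, Gus, 2009), (4, Fay, cs, Gus, 2015), (4, Sam, hr, Cal, 2000), (4, Sam, hr, Cal, 2009), (4, Sam, hr, Cal, 2015), (4, Xia, p3, Wes, 2000), (4, Xia, p3, Wes, 2009), (4, Xia, p3, Wes, 2015), (5, Eve, x2, Mo, 2018)}.
π[mid, mname, year, genre]: project onto (mid, mname, year, genre) → {(4, Cal, 2000, hr), (4, Cal, 2009, hr), (4, Cal, 2015, hr), (4, Gus, 2000, cs), (4, Gus, 2009, cs), (4, Gus, 2015, cs), (4, Wes, 2000, p3), (4, Wes, 2009, p3), (4, Wes, 2015, p3), (5, Mo, 2018, x2)}
Filtering on mname = Sam leaves {(35, Sam, 2014, x3), (6, Sam, 1994, ops), (9, Sam, 2020, hr)}.
Taking the difference: {(4, Cal, 2000, hr), (4, Cal, 2009, hr), (4, Cal, 2015, hr), (4, Gus, 2000, cs), (4, Gus, 2009, cs), (4, Gus, 2015, cs), (4, Wes, 2000, p3), (4, Wes, 2009, p3), (4, Wes, 2015, p3), (5, Mo, 2018, x2)}
π[genre, year, mid]: project onto (genre, year, mid) → {(cs, 2000, 4), (cs, 2009, 4), (cs, 2015, 4), (hr, 2000, 4), (hr, 2009, 4), (hr, 2015, 4), (p3, 2000, 4), (p3, 2009, 4), (p3, 2015, 4), (x2, 2018, 5)}

{(cs, 2000, 4), (cs, 2009, 4), (cs, 2015, 4), (hr, 2000, 4), (hr, 2009, 4), (hr, 2015, 4), (p3, 2000, 4), (p3, 2009, 4), (p3, 2015, 4), (x2, 2018, 5)}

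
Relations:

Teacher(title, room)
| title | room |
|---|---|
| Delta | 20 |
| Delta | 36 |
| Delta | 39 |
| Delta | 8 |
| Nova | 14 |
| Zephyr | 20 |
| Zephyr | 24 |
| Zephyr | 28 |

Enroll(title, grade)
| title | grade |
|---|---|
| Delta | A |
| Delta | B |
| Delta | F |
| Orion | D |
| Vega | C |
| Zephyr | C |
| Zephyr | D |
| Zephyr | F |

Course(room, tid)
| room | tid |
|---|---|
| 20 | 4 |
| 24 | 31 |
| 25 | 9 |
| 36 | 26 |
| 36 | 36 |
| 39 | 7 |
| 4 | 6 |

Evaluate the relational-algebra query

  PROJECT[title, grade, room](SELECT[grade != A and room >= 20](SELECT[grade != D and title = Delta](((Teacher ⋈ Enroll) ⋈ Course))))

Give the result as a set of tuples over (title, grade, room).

Joining Teacher and Enroll on title yields {(Delta, 20, A), (Delta, 20, B), (Delta, 20, F), (Delta, 36, A), (Delta, 36, B), (Delta, 36, F), (Delta, 39, A), (Delta, 39, B), (Delta, 39, F), (Delta, 8, A), (Delta, 8, B), (Delta, 8, F), (Zephyr, 20, C), (Zephyr, 20, D), (Zephyr, 20, F), (Zephyr, 24, C), (Zephyr, 24, D), (Zephyr, 24, F), (Zephyr, 28, C), (Zephyr, 28, D), (Zephyr, 28, F)}.
Joining (Teacher ⋈ Enroll) and Course on room yields {(Delta, 20, A, 4), (Delta, 20, B, 4), (Delta, 20, F, 4), (Delta, 36, A, 26), (Delta, 36, A, 36), (Delta, 36, B, 26), (Delta, 36, B, 36), (Delta, 36, F, 26), (Delta, 36, F, 36), (Delta, 39, A, 7), (Delta, 39, B, 7), (Delta, 39, F, 7), (Zephyr, 20, C, 4), (Zephyr, 20, D, 4), (Zephyr, 20, F, 4), (Zephyr, 24, C, 31), (Zephyr, 24, D, 31), (Zephyr, 24, F, 31)}.
Filtering on grade != D and title = Delta leaves {(Delta, 20, A, 4), (Delta, 20, B, 4), (Delta, 20, F, 4), (Delta, 36, A, 26), (Delta, 36, A, 36), (Delta, 36, B, 26), (Delta, 36, B, 36), (Delta, 36, F, 26), (Delta, 36, F, 36), (Delta, 39, A, 7), (Delta, 39, B, 7), (Delta, 39, F, 7)}.
Filtering on grade != A and room >= 20 leaves {(Delta, 20, B, 4), (Delta, 20, F, 4), (Delta, 36, B, 26), (Delta, 36, B, 36), (Delta, 36, F, 26), (Delta, 36, F, 36), (Delta, 39, B, 7), (Delta, 39, F, 7)}.
Keep only column(s) title, grade, room (2 duplicate(s) eliminated): {(Delta, B, 20), (Delta, B, 36), (Delta, B, 39), (Delta, F, 20), (Delta, F, 36), (Delta, F, 39)}

{(Delta, B, 20), (Delta, B, 36), (Delta, B, 39), (Delta, F, 20), (Delta, F, 36), (Delta, F, 39)}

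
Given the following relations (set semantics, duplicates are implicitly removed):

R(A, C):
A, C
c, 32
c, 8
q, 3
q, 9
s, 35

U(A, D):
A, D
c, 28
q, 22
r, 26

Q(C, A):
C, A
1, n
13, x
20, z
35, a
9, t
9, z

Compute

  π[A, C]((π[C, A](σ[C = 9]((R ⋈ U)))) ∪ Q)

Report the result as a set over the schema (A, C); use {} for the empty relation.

R ⋈ U (natural join on A): {(c, 32, 28), (c, 8, 28), (q, 3, 22), (q, 9, 22)}
Apply σ_{C = 9}; surviving tuples: {(q, 9, 22)}
π_{C, A} gives {(9, q)}.
Union: {(9, q)} with {(1, n), (13, x), (20, z), (35, a), (9, t), (9, z)} → {(1, n), (13, x), (20, z), (35, a), (9, q), (9, t), (9, z)}
π_{A, C} gives {(a, 35), (n, 1), (q, 9), (t, 9), (x, 13), (z, 20), (z, 9)}.

{(a, 35), (n, 1), (q, 9), (t, 9), (x, 13), (z, 20), (z, 9)}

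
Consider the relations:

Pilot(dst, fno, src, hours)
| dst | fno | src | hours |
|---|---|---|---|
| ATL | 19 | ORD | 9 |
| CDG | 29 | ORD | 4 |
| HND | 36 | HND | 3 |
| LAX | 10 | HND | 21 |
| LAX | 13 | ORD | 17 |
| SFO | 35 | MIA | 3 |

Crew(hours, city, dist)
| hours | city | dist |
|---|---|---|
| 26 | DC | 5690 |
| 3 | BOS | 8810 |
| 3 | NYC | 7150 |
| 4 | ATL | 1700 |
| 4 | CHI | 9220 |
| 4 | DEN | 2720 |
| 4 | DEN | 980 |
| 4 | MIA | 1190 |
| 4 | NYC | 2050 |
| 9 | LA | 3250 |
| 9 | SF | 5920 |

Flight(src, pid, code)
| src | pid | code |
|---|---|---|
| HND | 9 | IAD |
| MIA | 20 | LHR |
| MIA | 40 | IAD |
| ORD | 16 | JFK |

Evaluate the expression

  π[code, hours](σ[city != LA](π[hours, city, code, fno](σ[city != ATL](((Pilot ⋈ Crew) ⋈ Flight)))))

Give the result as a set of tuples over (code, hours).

{(IAD, 3), (JFK, 4), (JFK, 9), (LHR, 3)}

Natural join on hours: {(ATL, 19, ORD, 9, LA, 3250), (ATL, 19, ORD, 9, SF, 5920), (CDG, 29, ORD, 4, ATL, 1700), (CDG, 29, ORD, 4, CHI, 9220), (CDG, 29, ORD, 4, DEN, 2720), (CDG, 29, ORD, 4, DEN, 980), (CDG, 29, ORD, 4, MIA, 1190), (CDG, 29, ORD, 4, NYC, 2050), (HND, 36, HND, 3, BOS, 8810), (HND, 36, HND, 3, NYC, 7150), (SFO, 35, MIA, 3, BOS, 8810), (SFO, 35, MIA, 3, NYC, 7150)}
Natural join on src: {(ATL, 19, ORD, 9, LA, 3250, 16, JFK), (ATL, 19, ORD, 9, SF, 5920, 16, JFK), (CDG, 29, ORD, 4, ATL, 1700, 16, JFK), (CDG, 29, ORD, 4, CHI, 9220, 16, JFK), (CDG, 29, ORD, 4, DEN, 2720, 16, JFK), (CDG, 29, ORD, 4, DEN, 980, 16, JFK), (CDG, 29, ORD, 4, MIA, 1190, 16, JFK), (CDG, 29, ORD, 4, NYC, 2050, 16, JFK), (HND, 36, HND, 3, BOS, 8810, 9, IAD), (HND, 36, HND, 3, NYC, 7150, 9, IAD), (SFO, 35, MIA, 3, BOS, 8810, 20, LHR), (SFO, 35, MIA, 3, BOS, 8810, 40, IAD), (SFO, 35, MIA, 3, NYC, 7150, 20, LHR), (SFO, 35, MIA, 3, NYC, 7150, 40, IAD)}
Selection city != ATL: {(ATL, 19, ORD, 9, LA, 3250, 16, JFK), (ATL, 19, ORD, 9, SF, 5920, 16, JFK), (CDG, 29, ORD, 4, CHI, 9220, 16, JFK), (CDG, 29, ORD, 4, DEN, 2720, 16, JFK), (CDG, 29, ORD, 4, DEN, 980, 16, JFK), (CDG, 29, ORD, 4, MIA, 1190, 16, JFK), (CDG, 29, ORD, 4, NYC, 2050, 16, JFK), (HND, 36, HND, 3, BOS, 8810, 9, IAD), (HND, 36, HND, 3, NYC, 7150, 9, IAD), (SFO, 35, MIA, 3, BOS, 8810, 20, LHR), (SFO, 35, MIA, 3, BOS, 8810, 40, IAD), (SFO, 35, MIA, 3, NYC, 7150, 20, LHR), (SFO, 35, MIA, 3, NYC, 7150, 40, IAD)}
π_{hours, city, code, fno} gives {(3, BOS, IAD, 35), (3, BOS, IAD, 36), (3, BOS, LHR, 35), (3, NYC, IAD, 35), (3, NYC, IAD, 36), (3, NYC, LHR, 35), (4, CHI, JFK, 29), (4, DEN, JFK, 29), (4, MIA, JFK, 29), (4, NYC, JFK, 29), (9, LA, JFK, 19), (9, SF, JFK, 19)} (1 duplicate(s) eliminated).
Selection city != LA: {(3, BOS, IAD, 35), (3, BOS, IAD, 36), (3, BOS, LHR, 35), (3, NYC, IAD, 35), (3, NYC, IAD, 36), (3, NYC, LHR, 35), (4, CHI, JFK, 29), (4, DEN, JFK, 29), (4, MIA, JFK, 29), (4, NYC, JFK, 29), (9, SF, JFK, 19)}
π_{code, hours} gives {(IAD, 3), (JFK, 4), (JFK, 9), (LHR, 3)} (7 duplicate(s) eliminated).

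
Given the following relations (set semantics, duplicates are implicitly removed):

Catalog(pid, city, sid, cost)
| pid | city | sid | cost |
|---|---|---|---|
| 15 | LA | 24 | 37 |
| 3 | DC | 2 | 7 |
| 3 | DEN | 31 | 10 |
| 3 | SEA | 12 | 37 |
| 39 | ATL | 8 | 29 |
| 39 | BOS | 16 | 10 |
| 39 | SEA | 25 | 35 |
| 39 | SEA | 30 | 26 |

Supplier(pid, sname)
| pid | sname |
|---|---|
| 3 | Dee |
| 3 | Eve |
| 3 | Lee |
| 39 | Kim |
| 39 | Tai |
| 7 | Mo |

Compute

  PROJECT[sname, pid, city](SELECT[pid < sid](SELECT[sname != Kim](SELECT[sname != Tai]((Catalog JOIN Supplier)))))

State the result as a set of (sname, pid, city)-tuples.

{(Dee, 3, DEN), (Dee, 3, SEA), (Eve, 3, DEN), (Eve, 3, SEA), (Lee, 3, DEN), (Lee, 3, SEA)}

Catalog ⋈ Supplier (natural join on pid): {(3, DC, 2, 7, Dee), (3, DC, 2, 7, Eve), (3, DC, 2, 7, Lee), (3, DEN, 31, 10, Dee), (3, DEN, 31, 10, Eve), (3, DEN, 31, 10, Lee), (3, SEA, 12, 37, Dee), (3, SEA, 12, 37, Eve), (3, SEA, 12, 37, Lee), (39, ATL, 8, 29, Kim), (39, ATL, 8, 29, Tai), (39, BOS, 16, 10, Kim), (39, BOS, 16, 10, Tai), (39, SEA, 25, 35, Kim), (39, SEA, 25, 35, Tai), (39, SEA, 30, 26, Kim), (39, SEA, 30, 26, Tai)}
Selection sname != Tai: {(3, DC, 2, 7, Dee), (3, DC, 2, 7, Eve), (3, DC, 2, 7, Lee), (3, DEN, 31, 10, Dee), (3, DEN, 31, 10, Eve), (3, DEN, 31, 10, Lee), (3, SEA, 12, 37, Dee), (3, SEA, 12, 37, Eve), (3, SEA, 12, 37, Lee), (39, ATL, 8, 29, Kim), (39, BOS, 16, 10, Kim), (39, SEA, 25, 35, Kim), (39, SEA, 30, 26, Kim)}
Selection sname != Kim: {(3, DC, 2, 7, Dee), (3, DC, 2, 7, Eve), (3, DC, 2, 7, Lee), (3, DEN, 31, 10, Dee), (3, DEN, 31, 10, Eve), (3, DEN, 31, 10, Lee), (3, SEA, 12, 37, Dee), (3, SEA, 12, 37, Eve), (3, SEA, 12, 37, Lee)}
Selection pid < sid: {(3, DEN, 31, 10, Dee), (3, DEN, 31, 10, Eve), (3, DEN, 31, 10, Lee), (3, SEA, 12, 37, Dee), (3, SEA, 12, 37, Eve), (3, SEA, 12, 37, Lee)}
π[sname, pid, city]: project onto (sname, pid, city) → {(Dee, 3, DEN), (Dee, 3, SEA), (Eve, 3, DEN), (Eve, 3, SEA), (Lee, 3, DEN), (Lee, 3, SEA)}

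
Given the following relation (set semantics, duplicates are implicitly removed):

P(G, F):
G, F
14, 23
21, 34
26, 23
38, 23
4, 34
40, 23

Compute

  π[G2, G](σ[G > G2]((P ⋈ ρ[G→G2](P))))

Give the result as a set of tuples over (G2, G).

ρ[G→G2]: schema becomes (G2, F); tuples unchanged.
Joining P and ρ[G→G2](P) on F yields {(14, 23, 14), (14, 23, 26), (14, 23, 38), (14, 23, 40), (21, 34, 21), (21, 34, 4), (26, 23, 14), (26, 23, 26), (26, 23, 38), (26, 23, 40), (38, 23, 14), (38, 23, 26), (38, 23, 38), (38, 23, 40), (4, 34, 21), (4, 34, 4), (40, 23, 14), (40, 23, 26), (40, 23, 38), (40, 23, 40)}.
σ[G > G2]: keep tuples satisfying G > G2 → {(21, 34, 4), (26, 23, 14), (38, 23, 14), (38, 23, 26), (40, 23, 14), (40, 23, 26), (40, 23, 38)}
π[G2, G]: project onto (G2, G) → {(14, 26), (14, 38), (14, 40), (26, 38), (26, 40), (38, 40), (4, 21)}

{(14, 26), (14, 38), (14, 40), (26, 38), (26, 40), (38, 40), (4, 21)}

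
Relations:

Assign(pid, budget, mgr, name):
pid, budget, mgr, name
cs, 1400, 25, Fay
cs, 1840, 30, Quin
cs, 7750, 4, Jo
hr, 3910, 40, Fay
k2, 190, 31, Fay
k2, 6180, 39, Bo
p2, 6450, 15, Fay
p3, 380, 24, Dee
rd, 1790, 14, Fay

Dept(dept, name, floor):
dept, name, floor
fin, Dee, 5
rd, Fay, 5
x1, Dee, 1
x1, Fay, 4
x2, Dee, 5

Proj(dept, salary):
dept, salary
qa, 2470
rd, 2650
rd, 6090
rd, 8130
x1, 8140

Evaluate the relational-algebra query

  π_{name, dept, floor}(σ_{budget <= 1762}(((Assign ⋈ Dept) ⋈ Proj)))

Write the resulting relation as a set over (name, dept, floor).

{(Dee, x1, 1), (Fay, rd, 5), (Fay, x1, 4)}

Joining Assign and Dept on name yields {(cs, 1400, 25, Fay, rd, 5), (cs, 1400, 25, Fay, x1, 4), (hr, 3910, 40, Fay, rd, 5), (hr, 3910, 40, Fay, x1, 4), (k2, 190, 31, Fay, rd, 5), (k2, 190, 31, Fay, x1, 4), (p2, 6450, 15, Fay, rd, 5), (p2, 6450, 15, Fay, x1, 4), (p3, 380, 24, Dee, fin, 5), (p3, 380, 24, Dee, x1, 1), (p3, 380, 24, Dee, x2, 5), (rd, 1790, 14, Fay, rd, 5), (rd, 1790, 14, Fay, x1, 4)}.
Joining (Assign ⋈ Dept) and Proj on dept yields {(cs, 1400, 25, Fay, rd, 5, 2650), (cs, 1400, 25, Fay, rd, 5, 6090), (cs, 1400, 25, Fay, rd, 5, 8130), (cs, 1400, 25, Fay, x1, 4, 8140), (hr, 3910, 40, Fay, rd, 5, 2650), (hr, 3910, 40, Fay, rd, 5, 6090), (hr, 3910, 40, Fay, rd, 5, 8130), (hr, 3910, 40, Fay, x1, 4, 8140), (k2, 190, 31, Fay, rd, 5, 2650), (k2, 190, 31, Fay, rd, 5, 6090), (k2, 190, 31, Fay, rd, 5, 8130), (k2, 190, 31, Fay, x1, 4, 8140), (p2, 6450, 15, Fay, rd, 5, 2650), (p2, 6450, 15, Fay, rd, 5, 6090), (p2, 6450, 15, Fay, rd, 5, 8130), (p2, 6450, 15, Fay, x1, 4, 8140), (p3, 380, 24, Dee, x1, 1, 8140), (rd, 1790, 14, Fay, rd, 5, 2650), (rd, 1790, 14, Fay, rd, 5, 6090), (rd, 1790, 14, Fay, rd, 5, 8130), (rd, 1790, 14, Fay, x1, 4, 8140)}.
σ[budget <= 1762]: keep tuples satisfying budget <= 1762 → {(cs, 1400, 25, Fay, rd, 5, 2650), (cs, 1400, 25, Fay, rd, 5, 6090), (cs, 1400, 25, Fay, rd, 5, 8130), (cs, 1400, 25, Fay, x1, 4, 8140), (k2, 190, 31, Fay, rd, 5, 2650), (k2, 190, 31, Fay, rd, 5, 6090), (k2, 190, 31, Fay, rd, 5, 8130), (k2, 190, 31, Fay, x1, 4, 8140), (p3, 380, 24, Dee, x1, 1, 8140)}
π_{name, dept, floor} gives {(Dee, x1, 1), (Fay, rd, 5), (Fay, x1, 4)} (6 duplicate(s) eliminated).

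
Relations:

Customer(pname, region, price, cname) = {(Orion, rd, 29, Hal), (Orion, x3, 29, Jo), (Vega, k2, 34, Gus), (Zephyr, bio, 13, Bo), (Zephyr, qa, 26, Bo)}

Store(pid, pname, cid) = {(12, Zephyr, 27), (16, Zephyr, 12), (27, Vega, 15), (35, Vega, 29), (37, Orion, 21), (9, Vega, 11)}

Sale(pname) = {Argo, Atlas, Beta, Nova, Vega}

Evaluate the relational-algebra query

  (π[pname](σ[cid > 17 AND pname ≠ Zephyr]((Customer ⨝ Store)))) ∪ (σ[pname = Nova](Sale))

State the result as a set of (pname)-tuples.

{Nova, Orion, Vega}

Customer ⋈ Store (natural join on pname): {(Orion, rd, 29, Hal, 37, 21), (Orion, x3, 29, Jo, 37, 21), (Vega, k2, 34, Gus, 27, 15), (Vega, k2, 34, Gus, 35, 29), (Vega, k2, 34, Gus, 9, 11), (Zephyr, bio, 13, Bo, 12, 27), (Zephyr, bio, 13, Bo, 16, 12), (Zephyr, qa, 26, Bo, 12, 27), (Zephyr, qa, 26, Bo, 16, 12)}
Apply σ_{cid > 17 AND pname ≠ Zephyr}; surviving tuples: {(Orion, rd, 29, Hal, 37, 21), (Orion, x3, 29, Jo, 37, 21), (Vega, k2, 34, Gus, 35, 29)}
Projecting to pname (1 duplicate(s) eliminated): {Orion, Vega}
Apply σ_{pname = Nova}; surviving tuples: {Nova}
Union: {Orion, Vega} with {Nova} → {Nova, Orion, Vega}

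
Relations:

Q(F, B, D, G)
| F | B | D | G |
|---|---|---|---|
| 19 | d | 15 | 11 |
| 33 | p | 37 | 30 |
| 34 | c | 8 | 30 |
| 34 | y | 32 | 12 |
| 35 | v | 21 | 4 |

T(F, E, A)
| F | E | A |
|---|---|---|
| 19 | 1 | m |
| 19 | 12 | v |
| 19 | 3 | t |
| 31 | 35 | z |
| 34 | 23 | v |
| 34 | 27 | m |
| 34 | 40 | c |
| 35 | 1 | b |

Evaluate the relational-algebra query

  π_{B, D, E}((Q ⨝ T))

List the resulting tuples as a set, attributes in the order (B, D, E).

{(c, 8, 23), (c, 8, 27), (c, 8, 40), (d, 15, 1), (d, 15, 12), (d, 15, 3), (v, 21, 1), (y, 32, 23), (y, 32, 27), (y, 32, 40)}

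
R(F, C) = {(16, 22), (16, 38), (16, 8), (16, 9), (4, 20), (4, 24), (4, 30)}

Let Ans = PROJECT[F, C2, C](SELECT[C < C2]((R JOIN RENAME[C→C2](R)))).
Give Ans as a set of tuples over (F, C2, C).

{(16, 22, 8), (16, 22, 9), (16, 38, 22), (16, 38, 8), (16, 38, 9), (16, 9, 8), (4, 24, 20), (4, 30, 20), (4, 30, 24)}

ρ[C→C2]: schema becomes (F, C2); tuples unchanged.
Natural join on F: {(16, 22, 22), (16, 22, 38), (16, 22, 8), (16, 22, 9), (16, 38, 22), (16, 38, 38), (16, 38, 8), (16, 38, 9), (16, 8, 22), (16, 8, 38), (16, 8, 8), (16, 8, 9), (16, 9, 22), (16, 9, 38), (16, 9, 8), (16, 9, 9), (4, 20, 20), (4, 20, 24), (4, 20, 30), (4, 24, 20), (4, 24, 24), (4, 24, 30), (4, 30, 20), (4, 30, 24), (4, 30, 30)}
Selection C < C2: {(16, 22, 38), (16, 8, 22), (16, 8, 38), (16, 8, 9), (16, 9, 22), (16, 9, 38), (4, 20, 24), (4, 20, 30), (4, 24, 30)}
Keep only column(s) F, C2, C: {(16, 22, 8), (16, 22, 9), (16, 38, 22), (16, 38, 8), (16, 38, 9), (16, 9, 8), (4, 24, 20), (4, 30, 20), (4, 30, 24)}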